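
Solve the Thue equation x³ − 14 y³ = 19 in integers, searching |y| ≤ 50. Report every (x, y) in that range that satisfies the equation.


The equation is x³ - 14y³ = 19. For fixed y, x³ = 14·y³ + 19, so a solution requires the RHS to be a perfect cube.
Strategy: iterate y from -50 to 50, compute RHS = 14·y³ + 19, and check whether it is a (positive or negative) perfect cube.
Check small values of y:
  y = 0: RHS = 19 is not a perfect cube.
  y = 1: RHS = 33 is not a perfect cube.
  y = -1: RHS = 5 is not a perfect cube.
  y = 2: RHS = 131 is not a perfect cube.
  y = -2: RHS = -93 is not a perfect cube.
  y = 3: RHS = 397 is not a perfect cube.
  y = -3: RHS = -359 is not a perfect cube.
Continuing the search up to |y| = 50 finds no solutions either.
No (x, y) in the scanned range satisfies the equation.

No integer solutions with |y| ≤ 50.


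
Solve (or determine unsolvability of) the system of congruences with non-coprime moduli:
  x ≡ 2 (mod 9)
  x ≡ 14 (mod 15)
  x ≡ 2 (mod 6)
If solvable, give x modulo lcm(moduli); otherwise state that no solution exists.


Moduli 9, 15, 6 are not pairwise coprime, so CRT works modulo lcm(m_i) when all pairwise compatibility conditions hold.
Pairwise compatibility: gcd(m_i, m_j) must divide a_i - a_j for every pair.
Merge one congruence at a time:
  Start: x ≡ 2 (mod 9).
  Combine with x ≡ 14 (mod 15): gcd(9, 15) = 3; 14 - 2 = 12, which IS divisible by 3, so compatible.
    Write x = 2 + 9·t and substitute into x ≡ 14 (mod 15): 9·t ≡ 14 − 2 = 12 (mod 15).
    Divide the congruence (and modulus) by g = 3: 3·t ≡ 4 (mod 5).
    The inverse of 3 mod 5 is 2 (since 3·2 = 6 = 1·5 + 1), so t ≡ 2·4 = 8 ≡ 3 (mod 5).
    Then x = 2 + 9·3 = 29, valid modulo lcm(9, 15) = 45: x ≡ 29 (mod 45).
  Combine with x ≡ 2 (mod 6): gcd(45, 6) = 3; 2 - 29 = -27, which IS divisible by 3, so compatible.
    Write x = 29 + 45·t and substitute into x ≡ 2 (mod 6): 45·t ≡ 2 − 29 = -27 (mod 6).
    Divide the congruence (and modulus) by g = 3: 15·t ≡ -9 (mod 2).
    Reduce coefficients mod 2: 1·t ≡ 1 (mod 2).
    So t ≡ 1 (mod 2).
    Then x = 29 + 45·1 = 74, valid modulo lcm(45, 6) = 90: x ≡ 74 (mod 90).
Verify: 74 mod 9 = 2, 74 mod 15 = 14, 74 mod 6 = 2.

x ≡ 74 (mod 90).


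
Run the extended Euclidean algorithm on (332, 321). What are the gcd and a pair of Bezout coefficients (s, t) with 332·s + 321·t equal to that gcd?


Euclidean algorithm on (332, 321) — divide until remainder is 0:
  332 = 1 · 321 + 11
  321 = 29 · 11 + 2
  11 = 5 · 2 + 1
  2 = 2 · 1 + 0
gcd(332, 321) = 1.
Track Bezout coefficients alongside the remainders: start with r₀ = 332 = a·1 + b·0 (s = 1, t = 0) and r₁ = 321 = a·0 + b·1 (s = 0, t = 1); each new remainder r_{k+1} = r_{k-1} − q_k·r_k inherits s_{k+1} = s_{k-1} − q_k·s_k, t_{k+1} = t_{k-1} − q_k·t_k, so r_k = a·s_k + b·t_k at every step:
  q = 1: r = 11, s = 1 − 1·0 = 1, t = 0 − 1·1 = -1  (check: 332·1 + 321·(-1) = 11)
  q = 29: r = 2, s = 0 − 29·1 = -29, t = 1 − 29·(-1) = 30  (check: 332·(-29) + 321·30 = 2)
  q = 5: r = 1, s = 1 − 5·(-29) = 146, t = -1 − 5·30 = -151  (check: 332·146 + 321·(-151) = 1)
The row with r = 1 (the gcd) gives the Bezout coefficients s = 146, t = -151.
Result: 332 · (146) + 321 · (-151) = 1.

gcd(332, 321) = 1; s = 146, t = -151 (check: 332·146 + 321·(-151) = 1).


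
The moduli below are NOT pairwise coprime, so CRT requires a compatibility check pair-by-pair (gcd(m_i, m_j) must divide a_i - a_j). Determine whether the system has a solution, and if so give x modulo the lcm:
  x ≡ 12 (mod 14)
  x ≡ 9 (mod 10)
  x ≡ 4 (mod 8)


Moduli 14, 10, 8 are not pairwise coprime, so CRT works modulo lcm(m_i) when all pairwise compatibility conditions hold.
Pairwise compatibility: gcd(m_i, m_j) must divide a_i - a_j for every pair.
Merge one congruence at a time:
  Start: x ≡ 12 (mod 14).
  Combine with x ≡ 9 (mod 10): gcd(14, 10) = 2, and 9 - 12 = -3 is NOT divisible by 2.
    ⇒ system is inconsistent (no integer solution).

No solution (the system is inconsistent).


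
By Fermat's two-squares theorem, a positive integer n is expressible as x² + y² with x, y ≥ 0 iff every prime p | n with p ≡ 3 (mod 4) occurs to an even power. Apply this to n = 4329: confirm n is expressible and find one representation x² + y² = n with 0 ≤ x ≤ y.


Step 1: Factor n = 4329 = 3^2 · 13 · 37.
Step 2: Check the mod-4 condition on each prime factor: 3 ≡ 3 (mod 4), exponent 2 (must be even); 13 ≡ 1 (mod 4), exponent 1; 37 ≡ 1 (mod 4), exponent 1.
All primes ≡ 3 (mod 4) appear to even exponent (or don't appear), so by the two-squares theorem n IS expressible as a sum of two squares.
Step 3: Build a representation. Group n = k² · m with k = 3 and m = 13 · 37 = 481 (a product of primes ≡ 1 (mod 4)); a representation of m scales to one of n via (k·x)² + (k·y)² = k²(x² + y²). Each prime p ≡ 1 (mod 4) is itself a sum of two squares; find a² by testing p − a² for a perfect square:
  13: 13 − 1² = 12, 13 − 2² = 9 = 3² ⇒ 13 = 2² + 3².
  37: 37 − 1² = 36 = 6² ⇒ 37 = 1² + 6².
  Combine using the Brahmagupta–Fibonacci identity (a² + b²)(c² + d²) = (ac − bd)² + (ad + bc)² = (ac + bd)² + (ad − bc)²:
  13 · 37 = 481: from (2² + 3²)(1² + 6²), take (2·1 − 3·6, 2·6 + 3·1) = (2 − 18, 12 + 3) = (-16, 15); dropping signs (only squares matter) gives (16, 15); check 16² + 15² = 256 + 225 = 481 ✓.
  Scale by k = 3: (3·16, 3·15) = (48, 45).
Step 4: Order so x ≤ y and verify: 45² + 48² = 2025 + 2304 = 4329 = n. ✓

n = 4329 = 45² + 48² (one valid representation with x ≤ y).


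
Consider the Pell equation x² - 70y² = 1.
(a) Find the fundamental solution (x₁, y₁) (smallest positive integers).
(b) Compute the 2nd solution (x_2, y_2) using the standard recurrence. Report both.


Step 1: Find the fundamental solution (x₁, y₁) of x² - 70y² = 1.
  Expand √70 as a continued fraction. a₀ = ⌊√70⌋ = 8; iterate m_{k+1} = d_k·a_k − m_k, d_{k+1} = (70 − m_{k+1}²)/d_k, a_{k+1} = ⌊(a₀ + m_{k+1})/d_{k+1}⌋ (starting m₀ = 0, d₀ = 1), with convergents p_k = a_k·p_{k-1} + p_{k-2}, q_k = a_k·q_{k-1} + q_{k-2} (p₋₁ = 1, q₋₁ = 0):
  k = 0: a₀ = 8; p₀/q₀ = 8/1; p₀² − 70·q₀² = 64 − 70 = -6.
  k = 1: m = 8, d = 6, a = ⌊(8 + 8)/6⌋ = 2; p/q = (2·8 + 1)/(2·1 + 0) = 17/2; p² − 70·q² = 289 − 280 = 9.
  k = 2: m = 4, d = 9, a = ⌊(8 + 4)/9⌋ = 1; p/q = (1·17 + 8)/(1·2 + 1) = 25/3; p² − 70·q² = 625 − 630 = -5.
  k = 3: m = 5, d = 5, a = ⌊(8 + 5)/5⌋ = 2; p/q = (2·25 + 17)/(2·3 + 2) = 67/8; p² − 70·q² = 4489 − 4480 = 9.
  k = 4: m = 5, d = 9, a = ⌊(8 + 5)/9⌋ = 1; p/q = (1·67 + 25)/(1·8 + 3) = 92/11; p² − 70·q² = 8464 − 8470 = -6.
  k = 5: m = 4, d = 6, a = ⌊(8 + 4)/6⌋ = 2; p/q = (2·92 + 67)/(2·11 + 8) = 251/30; p² − 70·q² = 63001 − 63000 = 1.
  The first convergent with p² − 70·q² = 1 gives the fundamental solution (x₁, y₁) = (251, 30).
Step 2: Apply the recurrence (x_{n+1}, y_{n+1}) = (x₁x_n + 70y₁y_n, x₁y_n + y₁x_n) repeatedly.
  From (x_1, y_1) = (251, 30): x_2 = 251·251 + 70·30·30 = 126001; y_2 = 251·30 + 30·251 = 15060.
Step 3: Verify x_2² - 70·y_2² = 15876252001 - 15876252000 = 1 (should be 1). ✓

(x_1, y_1) = (251, 30); (x_2, y_2) = (126001, 15060).


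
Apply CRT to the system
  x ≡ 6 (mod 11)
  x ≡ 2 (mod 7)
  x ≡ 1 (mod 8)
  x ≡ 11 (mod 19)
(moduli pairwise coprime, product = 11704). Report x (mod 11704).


Product of moduli M = 11 · 7 · 8 · 19 = 11704.
Merge one congruence at a time:
  Start: x ≡ 6 (mod 11).
  Combine with x ≡ 2 (mod 7); new modulus lcm = 77.
    Write x = 6 + 11·t and substitute into x ≡ 2 (mod 7): 11·t ≡ 2 − 6 = -4 (mod 7).
    Reduce coefficients mod 7: 4·t ≡ 3 (mod 7).
    The inverse of 4 mod 7 is 2 (since 4·2 = 8 = 1·7 + 1), so t ≡ 2·3 = 6 ≡ 6 (mod 7).
    Then x = 6 + 11·6 = 72, valid modulo lcm(11, 7) = 77: x ≡ 72 (mod 77).
  Combine with x ≡ 1 (mod 8); new modulus lcm = 616.
    Write x = 72 + 77·t and substitute into x ≡ 1 (mod 8): 77·t ≡ 1 − 72 = -71 (mod 8).
    Reduce coefficients mod 8: 5·t ≡ 1 (mod 8).
    The inverse of 5 mod 8 is 5 (since 5·5 = 25 = 3·8 + 1), so t ≡ 5·1 = 5 ≡ 5 (mod 8).
    Then x = 72 + 77·5 = 457, valid modulo lcm(77, 8) = 616: x ≡ 457 (mod 616).
  Combine with x ≡ 11 (mod 19); new modulus lcm = 11704.
    Write x = 457 + 616·t and substitute into x ≡ 11 (mod 19): 616·t ≡ 11 − 457 = -446 (mod 19).
    Reduce coefficients mod 19: 8·t ≡ 10 (mod 19).
    The inverse of 8 mod 19 is 12 (since 8·12 = 96 = 5·19 + 1), so t ≡ 12·10 = 120 ≡ 6 (mod 19).
    Then x = 457 + 616·6 = 4153, valid modulo lcm(616, 19) = 11704: x ≡ 4153 (mod 11704).
Verify against each original: 4153 mod 11 = 6, 4153 mod 7 = 2, 4153 mod 8 = 1, 4153 mod 19 = 11.

x ≡ 4153 (mod 11704).


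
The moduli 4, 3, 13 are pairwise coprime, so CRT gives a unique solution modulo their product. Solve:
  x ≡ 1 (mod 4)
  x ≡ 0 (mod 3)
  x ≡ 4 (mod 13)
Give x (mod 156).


Moduli 4, 3, 13 are pairwise coprime; by CRT there is a unique solution modulo M = 4 · 3 · 13 = 156.
Solve pairwise, accumulating the modulus:
  Start with x ≡ 1 (mod 4).
  Combine with x ≡ 0 (mod 3): since gcd(4, 3) = 1, we get a unique residue mod 12.
    Write x = 1 + 4·t and substitute into x ≡ 0 (mod 3): 4·t ≡ 0 − 1 = -1 (mod 3).
    Reduce coefficients mod 3: 1·t ≡ 2 (mod 3).
    So t ≡ 2 (mod 3).
    Then x = 1 + 4·2 = 9, valid modulo lcm(4, 3) = 12: x ≡ 9 (mod 12).
  Combine with x ≡ 4 (mod 13): since gcd(12, 13) = 1, we get a unique residue mod 156.
    Write x = 9 + 12·t and substitute into x ≡ 4 (mod 13): 12·t ≡ 4 − 9 = -5 (mod 13).
    Reduce coefficients mod 13: 12·t ≡ 8 (mod 13).
    The inverse of 12 mod 13 is 12 (since 12·12 = 144 = 11·13 + 1), so t ≡ 12·8 = 96 ≡ 5 (mod 13).
    Then x = 9 + 12·5 = 69, valid modulo lcm(12, 13) = 156: x ≡ 69 (mod 156).
Verify: 69 mod 4 = 1 ✓, 69 mod 3 = 0 ✓, 69 mod 13 = 4 ✓.

x ≡ 69 (mod 156).


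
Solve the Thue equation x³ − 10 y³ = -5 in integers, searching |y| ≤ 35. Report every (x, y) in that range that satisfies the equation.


The equation is x³ - 10y³ = -5. For fixed y, x³ = 10·y³ − 5, so a solution requires the RHS to be a perfect cube.
Strategy: iterate y from -35 to 35, compute RHS = 10·y³ − 5, and check whether it is a (positive or negative) perfect cube.
Check small values of y:
  y = 0: RHS = -5 is not a perfect cube.
  y = 1: RHS = 5 is not a perfect cube.
  y = -1: RHS = -15 is not a perfect cube.
  y = 2: RHS = 75 is not a perfect cube.
  y = -2: RHS = -85 is not a perfect cube.
  y = 3: RHS = 265 is not a perfect cube.
  y = -3: RHS = -275 is not a perfect cube.
Continuing the search up to |y| = 35 finds no solutions either.
No (x, y) in the scanned range satisfies the equation.

No integer solutions with |y| ≤ 35.


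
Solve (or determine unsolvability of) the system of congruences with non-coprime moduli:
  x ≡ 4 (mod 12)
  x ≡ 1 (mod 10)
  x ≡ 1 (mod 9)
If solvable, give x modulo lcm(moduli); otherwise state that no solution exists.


Moduli 12, 10, 9 are not pairwise coprime, so CRT works modulo lcm(m_i) when all pairwise compatibility conditions hold.
Pairwise compatibility: gcd(m_i, m_j) must divide a_i - a_j for every pair.
Merge one congruence at a time:
  Start: x ≡ 4 (mod 12).
  Combine with x ≡ 1 (mod 10): gcd(12, 10) = 2, and 1 - 4 = -3 is NOT divisible by 2.
    ⇒ system is inconsistent (no integer solution).

No solution (the system is inconsistent).


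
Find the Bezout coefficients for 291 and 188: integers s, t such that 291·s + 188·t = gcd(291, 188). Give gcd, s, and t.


Euclidean algorithm on (291, 188) — divide until remainder is 0:
  291 = 1 · 188 + 103
  188 = 1 · 103 + 85
  103 = 1 · 85 + 18
  85 = 4 · 18 + 13
  18 = 1 · 13 + 5
  13 = 2 · 5 + 3
  5 = 1 · 3 + 2
  3 = 1 · 2 + 1
  2 = 2 · 1 + 0
gcd(291, 188) = 1.
Track Bezout coefficients alongside the remainders: start with r₀ = 291 = a·1 + b·0 (s = 1, t = 0) and r₁ = 188 = a·0 + b·1 (s = 0, t = 1); each new remainder r_{k+1} = r_{k-1} − q_k·r_k inherits s_{k+1} = s_{k-1} − q_k·s_k, t_{k+1} = t_{k-1} − q_k·t_k, so r_k = a·s_k + b·t_k at every step:
  q = 1: r = 103, s = 1 − 1·0 = 1, t = 0 − 1·1 = -1  (check: 291·1 + 188·(-1) = 103)
  q = 1: r = 85, s = 0 − 1·1 = -1, t = 1 − 1·(-1) = 2  (check: 291·(-1) + 188·2 = 85)
  q = 1: r = 18, s = 1 − 1·(-1) = 2, t = -1 − 1·2 = -3  (check: 291·2 + 188·(-3) = 18)
  q = 4: r = 13, s = -1 − 4·2 = -9, t = 2 − 4·(-3) = 14  (check: 291·(-9) + 188·14 = 13)
  q = 1: r = 5, s = 2 − 1·(-9) = 11, t = -3 − 1·14 = -17  (check: 291·11 + 188·(-17) = 5)
  q = 2: r = 3, s = -9 − 2·11 = -31, t = 14 − 2·(-17) = 48  (check: 291·(-31) + 188·48 = 3)
  q = 1: r = 2, s = 11 − 1·(-31) = 42, t = -17 − 1·48 = -65  (check: 291·42 + 188·(-65) = 2)
  q = 1: r = 1, s = -31 − 1·42 = -73, t = 48 − 1·(-65) = 113  (check: 291·(-73) + 188·113 = 1)
The row with r = 1 (the gcd) gives the Bezout coefficients s = -73, t = 113.
Result: 291 · (-73) + 188 · (113) = 1.

gcd(291, 188) = 1; s = -73, t = 113 (check: 291·(-73) + 188·113 = 1).


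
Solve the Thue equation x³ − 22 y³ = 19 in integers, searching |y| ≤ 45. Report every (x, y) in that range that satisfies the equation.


The equation is x³ - 22y³ = 19. For fixed y, x³ = 22·y³ + 19, so a solution requires the RHS to be a perfect cube.
Strategy: iterate y from -45 to 45, compute RHS = 22·y³ + 19, and check whether it is a (positive or negative) perfect cube.
Check small values of y:
  y = 0: RHS = 19 is not a perfect cube.
  y = 1: RHS = 41 is not a perfect cube.
  y = -1: RHS = -3 is not a perfect cube.
  y = 2: RHS = 195 is not a perfect cube.
  y = -2: RHS = -157 is not a perfect cube.
  y = 3: RHS = 613 is not a perfect cube.
  y = -3: RHS = -575 is not a perfect cube.
Continuing the search up to |y| = 45 finds no solutions either.
No (x, y) in the scanned range satisfies the equation.

No integer solutions with |y| ≤ 45.


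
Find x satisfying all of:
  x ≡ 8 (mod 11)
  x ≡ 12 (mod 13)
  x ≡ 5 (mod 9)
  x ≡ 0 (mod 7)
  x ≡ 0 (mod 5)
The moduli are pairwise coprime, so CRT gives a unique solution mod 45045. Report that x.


Product of moduli M = 11 · 13 · 9 · 7 · 5 = 45045.
Merge one congruence at a time:
  Start: x ≡ 8 (mod 11).
  Combine with x ≡ 12 (mod 13); new modulus lcm = 143.
    Write x = 8 + 11·t and substitute into x ≡ 12 (mod 13): 11·t ≡ 12 − 8 = 4 (mod 13).
    The inverse of 11 mod 13 is 6 (since 11·6 = 66 = 5·13 + 1), so t ≡ 6·4 = 24 ≡ 11 (mod 13).
    Then x = 8 + 11·11 = 129, valid modulo lcm(11, 13) = 143: x ≡ 129 (mod 143).
  Combine with x ≡ 5 (mod 9); new modulus lcm = 1287.
    Write x = 129 + 143·t and substitute into x ≡ 5 (mod 9): 143·t ≡ 5 − 129 = -124 (mod 9).
    Reduce coefficients mod 9: 8·t ≡ 2 (mod 9).
    The inverse of 8 mod 9 is 8 (since 8·8 = 64 = 7·9 + 1), so t ≡ 8·2 = 16 ≡ 7 (mod 9).
    Then x = 129 + 143·7 = 1130, valid modulo lcm(143, 9) = 1287: x ≡ 1130 (mod 1287).
  Combine with x ≡ 0 (mod 7); new modulus lcm = 9009.
    Write x = 1130 + 1287·t and substitute into x ≡ 0 (mod 7): 1287·t ≡ 0 − 1130 = -1130 (mod 7).
    Reduce coefficients mod 7: 6·t ≡ 4 (mod 7).
    The inverse of 6 mod 7 is 6 (since 6·6 = 36 = 5·7 + 1), so t ≡ 6·4 = 24 ≡ 3 (mod 7).
    Then x = 1130 + 1287·3 = 4991, valid modulo lcm(1287, 7) = 9009: x ≡ 4991 (mod 9009).
  Combine with x ≡ 0 (mod 5); new modulus lcm = 45045.
    Write x = 4991 + 9009·t and substitute into x ≡ 0 (mod 5): 9009·t ≡ 0 − 4991 = -4991 (mod 5).
    Reduce coefficients mod 5: 4·t ≡ 4 (mod 5).
    The inverse of 4 mod 5 is 4 (since 4·4 = 16 = 3·5 + 1), so t ≡ 4·4 = 16 ≡ 1 (mod 5).
    Then x = 4991 + 9009·1 = 14000, valid modulo lcm(9009, 5) = 45045: x ≡ 14000 (mod 45045).
Verify against each original: 14000 mod 11 = 8, 14000 mod 13 = 12, 14000 mod 9 = 5, 14000 mod 7 = 0, 14000 mod 5 = 0.

x ≡ 14000 (mod 45045).


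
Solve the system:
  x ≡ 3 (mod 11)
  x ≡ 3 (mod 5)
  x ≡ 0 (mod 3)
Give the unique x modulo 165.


Moduli 11, 5, 3 are pairwise coprime; by CRT there is a unique solution modulo M = 11 · 5 · 3 = 165.
Solve pairwise, accumulating the modulus:
  Start with x ≡ 3 (mod 11).
  Combine with x ≡ 3 (mod 5): since gcd(11, 5) = 1, we get a unique residue mod 55.
    Write x = 3 + 11·t and substitute into x ≡ 3 (mod 5): 11·t ≡ 3 − 3 = 0 (mod 5).
    Reduce coefficients mod 5: 1·t ≡ 0 (mod 5).
    So t ≡ 0 (mod 5).
    Then x = 3 + 11·0 = 3, valid modulo lcm(11, 5) = 55: x ≡ 3 (mod 55).
  Combine with x ≡ 0 (mod 3): since gcd(55, 3) = 1, we get a unique residue mod 165.
    Write x = 3 + 55·t and substitute into x ≡ 0 (mod 3): 55·t ≡ 0 − 3 = -3 (mod 3).
    Reduce coefficients mod 3: 1·t ≡ 0 (mod 3).
    So t ≡ 0 (mod 3).
    Then x = 3 + 55·0 = 3, valid modulo lcm(55, 3) = 165: x ≡ 3 (mod 165).
Verify: 3 mod 11 = 3 ✓, 3 mod 5 = 3 ✓, 3 mod 3 = 0 ✓.

x ≡ 3 (mod 165).


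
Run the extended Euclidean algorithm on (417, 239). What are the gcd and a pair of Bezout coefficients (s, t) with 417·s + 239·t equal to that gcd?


Euclidean algorithm on (417, 239) — divide until remainder is 0:
  417 = 1 · 239 + 178
  239 = 1 · 178 + 61
  178 = 2 · 61 + 56
  61 = 1 · 56 + 5
  56 = 11 · 5 + 1
  5 = 5 · 1 + 0
gcd(417, 239) = 1.
Track Bezout coefficients alongside the remainders: start with r₀ = 417 = a·1 + b·0 (s = 1, t = 0) and r₁ = 239 = a·0 + b·1 (s = 0, t = 1); each new remainder r_{k+1} = r_{k-1} − q_k·r_k inherits s_{k+1} = s_{k-1} − q_k·s_k, t_{k+1} = t_{k-1} − q_k·t_k, so r_k = a·s_k + b·t_k at every step:
  q = 1: r = 178, s = 1 − 1·0 = 1, t = 0 − 1·1 = -1  (check: 417·1 + 239·(-1) = 178)
  q = 1: r = 61, s = 0 − 1·1 = -1, t = 1 − 1·(-1) = 2  (check: 417·(-1) + 239·2 = 61)
  q = 2: r = 56, s = 1 − 2·(-1) = 3, t = -1 − 2·2 = -5  (check: 417·3 + 239·(-5) = 56)
  q = 1: r = 5, s = -1 − 1·3 = -4, t = 2 − 1·(-5) = 7  (check: 417·(-4) + 239·7 = 5)
  q = 11: r = 1, s = 3 − 11·(-4) = 47, t = -5 − 11·7 = -82  (check: 417·47 + 239·(-82) = 1)
The row with r = 1 (the gcd) gives the Bezout coefficients s = 47, t = -82.
Result: 417 · (47) + 239 · (-82) = 1.

gcd(417, 239) = 1; s = 47, t = -82 (check: 417·47 + 239·(-82) = 1).


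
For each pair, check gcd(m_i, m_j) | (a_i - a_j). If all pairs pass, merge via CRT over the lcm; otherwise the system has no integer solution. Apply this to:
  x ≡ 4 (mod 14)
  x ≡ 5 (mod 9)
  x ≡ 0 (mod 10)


Moduli 14, 9, 10 are not pairwise coprime, so CRT works modulo lcm(m_i) when all pairwise compatibility conditions hold.
Pairwise compatibility: gcd(m_i, m_j) must divide a_i - a_j for every pair.
Merge one congruence at a time:
  Start: x ≡ 4 (mod 14).
  Combine with x ≡ 5 (mod 9): gcd(14, 9) = 1; 5 - 4 = 1, which IS divisible by 1, so compatible.
    Write x = 4 + 14·t and substitute into x ≡ 5 (mod 9): 14·t ≡ 5 − 4 = 1 (mod 9).
    Reduce coefficients mod 9: 5·t ≡ 1 (mod 9).
    The inverse of 5 mod 9 is 2 (since 5·2 = 10 = 1·9 + 1), so t ≡ 2·1 = 2 ≡ 2 (mod 9).
    Then x = 4 + 14·2 = 32, valid modulo lcm(14, 9) = 126: x ≡ 32 (mod 126).
  Combine with x ≡ 0 (mod 10): gcd(126, 10) = 2; 0 - 32 = -32, which IS divisible by 2, so compatible.
    Write x = 32 + 126·t and substitute into x ≡ 0 (mod 10): 126·t ≡ 0 − 32 = -32 (mod 10).
    Divide the congruence (and modulus) by g = 2: 63·t ≡ -16 (mod 5).
    Reduce coefficients mod 5: 3·t ≡ 4 (mod 5).
    The inverse of 3 mod 5 is 2 (since 3·2 = 6 = 1·5 + 1), so t ≡ 2·4 = 8 ≡ 3 (mod 5).
    Then x = 32 + 126·3 = 410, valid modulo lcm(126, 10) = 630: x ≡ 410 (mod 630).
Verify: 410 mod 14 = 4, 410 mod 9 = 5, 410 mod 10 = 0.

x ≡ 410 (mod 630).


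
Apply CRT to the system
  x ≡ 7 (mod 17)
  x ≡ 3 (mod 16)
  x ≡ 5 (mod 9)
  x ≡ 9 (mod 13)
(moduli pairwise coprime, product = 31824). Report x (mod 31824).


Product of moduli M = 17 · 16 · 9 · 13 = 31824.
Merge one congruence at a time:
  Start: x ≡ 7 (mod 17).
  Combine with x ≡ 3 (mod 16); new modulus lcm = 272.
    Write x = 7 + 17·t and substitute into x ≡ 3 (mod 16): 17·t ≡ 3 − 7 = -4 (mod 16).
    Reduce coefficients mod 16: 1·t ≡ 12 (mod 16).
    So t ≡ 12 (mod 16).
    Then x = 7 + 17·12 = 211, valid modulo lcm(17, 16) = 272: x ≡ 211 (mod 272).
  Combine with x ≡ 5 (mod 9); new modulus lcm = 2448.
    Write x = 211 + 272·t and substitute into x ≡ 5 (mod 9): 272·t ≡ 5 − 211 = -206 (mod 9).
    Reduce coefficients mod 9: 2·t ≡ 1 (mod 9).
    The inverse of 2 mod 9 is 5 (since 2·5 = 10 = 1·9 + 1), so t ≡ 5·1 = 5 ≡ 5 (mod 9).
    Then x = 211 + 272·5 = 1571, valid modulo lcm(272, 9) = 2448: x ≡ 1571 (mod 2448).
  Combine with x ≡ 9 (mod 13); new modulus lcm = 31824.
    Write x = 1571 + 2448·t and substitute into x ≡ 9 (mod 13): 2448·t ≡ 9 − 1571 = -1562 (mod 13).
    Reduce coefficients mod 13: 4·t ≡ 11 (mod 13).
    The inverse of 4 mod 13 is 10 (since 4·10 = 40 = 3·13 + 1), so t ≡ 10·11 = 110 ≡ 6 (mod 13).
    Then x = 1571 + 2448·6 = 16259, valid modulo lcm(2448, 13) = 31824: x ≡ 16259 (mod 31824).
Verify against each original: 16259 mod 17 = 7, 16259 mod 16 = 3, 16259 mod 9 = 5, 16259 mod 13 = 9.

x ≡ 16259 (mod 31824).


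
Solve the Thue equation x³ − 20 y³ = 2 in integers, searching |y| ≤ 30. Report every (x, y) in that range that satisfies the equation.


The equation is x³ - 20y³ = 2. For fixed y, x³ = 20·y³ + 2, so a solution requires the RHS to be a perfect cube.
Strategy: iterate y from -30 to 30, compute RHS = 20·y³ + 2, and check whether it is a (positive or negative) perfect cube.
Check small values of y:
  y = 0: RHS = 2 is not a perfect cube.
  y = 1: RHS = 22 is not a perfect cube.
  y = -1: RHS = -18 is not a perfect cube.
  y = 2: RHS = 162 is not a perfect cube.
  y = -2: RHS = -158 is not a perfect cube.
  y = 3: RHS = 542 is not a perfect cube.
  y = -3: RHS = -538 is not a perfect cube.
Continuing the search up to |y| = 30 finds no solutions either.
No (x, y) in the scanned range satisfies the equation.

No integer solutions with |y| ≤ 30.


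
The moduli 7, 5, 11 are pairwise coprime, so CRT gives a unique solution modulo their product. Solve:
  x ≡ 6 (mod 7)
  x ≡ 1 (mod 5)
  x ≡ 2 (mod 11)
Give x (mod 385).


Moduli 7, 5, 11 are pairwise coprime; by CRT there is a unique solution modulo M = 7 · 5 · 11 = 385.
Solve pairwise, accumulating the modulus:
  Start with x ≡ 6 (mod 7).
  Combine with x ≡ 1 (mod 5): since gcd(7, 5) = 1, we get a unique residue mod 35.
    Write x = 6 + 7·t and substitute into x ≡ 1 (mod 5): 7·t ≡ 1 − 6 = -5 (mod 5).
    Reduce coefficients mod 5: 2·t ≡ 0 (mod 5).
    The inverse of 2 mod 5 is 3 (since 2·3 = 6 = 1·5 + 1), so t ≡ 3·0 = 0 ≡ 0 (mod 5).
    Then x = 6 + 7·0 = 6, valid modulo lcm(7, 5) = 35: x ≡ 6 (mod 35).
  Combine with x ≡ 2 (mod 11): since gcd(35, 11) = 1, we get a unique residue mod 385.
    Write x = 6 + 35·t and substitute into x ≡ 2 (mod 11): 35·t ≡ 2 − 6 = -4 (mod 11).
    Reduce coefficients mod 11: 2·t ≡ 7 (mod 11).
    The inverse of 2 mod 11 is 6 (since 2·6 = 12 = 1·11 + 1), so t ≡ 6·7 = 42 ≡ 9 (mod 11).
    Then x = 6 + 35·9 = 321, valid modulo lcm(35, 11) = 385: x ≡ 321 (mod 385).
Verify: 321 mod 7 = 6 ✓, 321 mod 5 = 1 ✓, 321 mod 11 = 2 ✓.

x ≡ 321 (mod 385).


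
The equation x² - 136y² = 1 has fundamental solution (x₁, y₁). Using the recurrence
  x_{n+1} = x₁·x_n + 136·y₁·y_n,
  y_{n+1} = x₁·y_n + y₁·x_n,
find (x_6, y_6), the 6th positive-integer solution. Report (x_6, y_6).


Step 1: Find the fundamental solution (x₁, y₁) of x² - 136y² = 1.
  Expand √136 as a continued fraction. a₀ = ⌊√136⌋ = 11; iterate m_{k+1} = d_k·a_k − m_k, d_{k+1} = (136 − m_{k+1}²)/d_k, a_{k+1} = ⌊(a₀ + m_{k+1})/d_{k+1}⌋ (starting m₀ = 0, d₀ = 1), with convergents p_k = a_k·p_{k-1} + p_{k-2}, q_k = a_k·q_{k-1} + q_{k-2} (p₋₁ = 1, q₋₁ = 0):
  k = 0: a₀ = 11; p₀/q₀ = 11/1; p₀² − 136·q₀² = 121 − 136 = -15.
  k = 1: m = 11, d = 15, a = ⌊(11 + 11)/15⌋ = 1; p/q = (1·11 + 1)/(1·1 + 0) = 12/1; p² − 136·q² = 144 − 136 = 8.
  k = 2: m = 4, d = 8, a = ⌊(11 + 4)/8⌋ = 1; p/q = (1·12 + 11)/(1·1 + 1) = 23/2; p² − 136·q² = 529 − 544 = -15.
  k = 3: m = 4, d = 15, a = ⌊(11 + 4)/15⌋ = 1; p/q = (1·23 + 12)/(1·2 + 1) = 35/3; p² − 136·q² = 1225 − 1224 = 1.
  The first convergent with p² − 136·q² = 1 gives the fundamental solution (x₁, y₁) = (35, 3).
Step 2: Apply the recurrence (x_{n+1}, y_{n+1}) = (x₁x_n + 136y₁y_n, x₁y_n + y₁x_n) repeatedly.
  From (x_1, y_1) = (35, 3): x_2 = 35·35 + 136·3·3 = 2449; y_2 = 35·3 + 3·35 = 210.
  From (x_2, y_2) = (2449, 210): x_3 = 35·2449 + 136·3·210 = 171395; y_3 = 35·210 + 3·2449 = 14697.
  From (x_3, y_3) = (171395, 14697): x_4 = 35·171395 + 136·3·14697 = 11995201; y_4 = 35·14697 + 3·171395 = 1028580.
  From (x_4, y_4) = (11995201, 1028580): x_5 = 35·11995201 + 136·3·1028580 = 839492675; y_5 = 35·1028580 + 3·11995201 = 71985903.
  From (x_5, y_5) = (839492675, 71985903): x_6 = 35·839492675 + 136·3·71985903 = 58752492049; y_6 = 35·71985903 + 3·839492675 = 5037984630.
Step 3: Verify x_6² - 136·y_6² = 3451855321967808218401 - 3451855321967808218400 = 1 (should be 1). ✓

(x_1, y_1) = (35, 3); (x_6, y_6) = (58752492049, 5037984630).


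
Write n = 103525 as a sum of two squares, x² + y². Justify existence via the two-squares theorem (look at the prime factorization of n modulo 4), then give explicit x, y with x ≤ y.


Step 1: Factor n = 103525 = 5^2 · 41 · 101.
Step 2: Check the mod-4 condition on each prime factor: 5 ≡ 1 (mod 4), exponent 2; 41 ≡ 1 (mod 4), exponent 1; 101 ≡ 1 (mod 4), exponent 1.
All primes ≡ 3 (mod 4) appear to even exponent (or don't appear), so by the two-squares theorem n IS expressible as a sum of two squares.
Step 3: Build a representation. Group n = k² · m with k = 5 and m = 41 · 101 = 4141 (a product of primes ≡ 1 (mod 4)); a representation of m scales to one of n via (k·x)² + (k·y)² = k²(x² + y²). Each prime p ≡ 1 (mod 4) is itself a sum of two squares; find a² by testing p − a² for a perfect square:
  41: 41 − 1² = 40, 41 − 2² = 37, 41 − 3² = 32, 41 − 4² = 25 = 5² ⇒ 41 = 4² + 5².
  101: 101 − 1² = 100 = 10² ⇒ 101 = 1² + 10².
  Combine using the Brahmagupta–Fibonacci identity (a² + b²)(c² + d²) = (ac − bd)² + (ad + bc)² = (ac + bd)² + (ad − bc)²:
  41 · 101 = 4141: from (4² + 5²)(1² + 10²), take (4·1 − 5·10, 4·10 + 5·1) = (4 − 50, 40 + 5) = (-46, 45); dropping signs (only squares matter) gives (46, 45); check 46² + 45² = 2116 + 2025 = 4141 ✓.
  Scale by k = 5: (5·46, 5·45) = (230, 225).
Step 4: Order so x ≤ y and verify: 225² + 230² = 50625 + 52900 = 103525 = n. ✓

n = 103525 = 225² + 230² (one valid representation with x ≤ y).


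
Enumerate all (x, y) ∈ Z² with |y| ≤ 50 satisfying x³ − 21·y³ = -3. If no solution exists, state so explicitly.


The equation is x³ - 21y³ = -3. For fixed y, x³ = 21·y³ − 3, so a solution requires the RHS to be a perfect cube.
Strategy: iterate y from -50 to 50, compute RHS = 21·y³ − 3, and check whether it is a (positive or negative) perfect cube.
Check small values of y:
  y = 0: RHS = -3 is not a perfect cube.
  y = 1: RHS = 18 is not a perfect cube.
  y = -1: RHS = -24 is not a perfect cube.
  y = 2: RHS = 165 is not a perfect cube.
  y = -2: RHS = -171 is not a perfect cube.
  y = 3: RHS = 564 is not a perfect cube.
  y = -3: RHS = -570 is not a perfect cube.
Continuing the search up to |y| = 50 finds no solutions either.
No (x, y) in the scanned range satisfies the equation.

No integer solutions with |y| ≤ 50.


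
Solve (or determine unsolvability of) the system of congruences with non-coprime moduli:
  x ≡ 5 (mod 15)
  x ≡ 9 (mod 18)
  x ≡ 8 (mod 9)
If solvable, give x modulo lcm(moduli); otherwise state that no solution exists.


Moduli 15, 18, 9 are not pairwise coprime, so CRT works modulo lcm(m_i) when all pairwise compatibility conditions hold.
Pairwise compatibility: gcd(m_i, m_j) must divide a_i - a_j for every pair.
Merge one congruence at a time:
  Start: x ≡ 5 (mod 15).
  Combine with x ≡ 9 (mod 18): gcd(15, 18) = 3, and 9 - 5 = 4 is NOT divisible by 3.
    ⇒ system is inconsistent (no integer solution).

No solution (the system is inconsistent).


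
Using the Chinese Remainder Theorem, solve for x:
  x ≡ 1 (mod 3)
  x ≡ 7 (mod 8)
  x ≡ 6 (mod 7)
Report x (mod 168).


Moduli 3, 8, 7 are pairwise coprime; by CRT there is a unique solution modulo M = 3 · 8 · 7 = 168.
Solve pairwise, accumulating the modulus:
  Start with x ≡ 1 (mod 3).
  Combine with x ≡ 7 (mod 8): since gcd(3, 8) = 1, we get a unique residue mod 24.
    Write x = 1 + 3·t and substitute into x ≡ 7 (mod 8): 3·t ≡ 7 − 1 = 6 (mod 8).
    The inverse of 3 mod 8 is 3 (since 3·3 = 9 = 1·8 + 1), so t ≡ 3·6 = 18 ≡ 2 (mod 8).
    Then x = 1 + 3·2 = 7, valid modulo lcm(3, 8) = 24: x ≡ 7 (mod 24).
  Combine with x ≡ 6 (mod 7): since gcd(24, 7) = 1, we get a unique residue mod 168.
    Write x = 7 + 24·t and substitute into x ≡ 6 (mod 7): 24·t ≡ 6 − 7 = -1 (mod 7).
    Reduce coefficients mod 7: 3·t ≡ 6 (mod 7).
    The inverse of 3 mod 7 is 5 (since 3·5 = 15 = 2·7 + 1), so t ≡ 5·6 = 30 ≡ 2 (mod 7).
    Then x = 7 + 24·2 = 55, valid modulo lcm(24, 7) = 168: x ≡ 55 (mod 168).
Verify: 55 mod 3 = 1 ✓, 55 mod 8 = 7 ✓, 55 mod 7 = 6 ✓.

x ≡ 55 (mod 168).


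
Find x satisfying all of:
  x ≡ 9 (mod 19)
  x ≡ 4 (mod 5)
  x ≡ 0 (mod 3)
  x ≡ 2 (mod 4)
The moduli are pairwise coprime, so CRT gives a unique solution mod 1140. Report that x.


Product of moduli M = 19 · 5 · 3 · 4 = 1140.
Merge one congruence at a time:
  Start: x ≡ 9 (mod 19).
  Combine with x ≡ 4 (mod 5); new modulus lcm = 95.
    Write x = 9 + 19·t and substitute into x ≡ 4 (mod 5): 19·t ≡ 4 − 9 = -5 (mod 5).
    Reduce coefficients mod 5: 4·t ≡ 0 (mod 5).
    The inverse of 4 mod 5 is 4 (since 4·4 = 16 = 3·5 + 1), so t ≡ 4·0 = 0 ≡ 0 (mod 5).
    Then x = 9 + 19·0 = 9, valid modulo lcm(19, 5) = 95: x ≡ 9 (mod 95).
  Combine with x ≡ 0 (mod 3); new modulus lcm = 285.
    Write x = 9 + 95·t and substitute into x ≡ 0 (mod 3): 95·t ≡ 0 − 9 = -9 (mod 3).
    Reduce coefficients mod 3: 2·t ≡ 0 (mod 3).
    The inverse of 2 mod 3 is 2 (since 2·2 = 4 = 1·3 + 1), so t ≡ 2·0 = 0 ≡ 0 (mod 3).
    Then x = 9 + 95·0 = 9, valid modulo lcm(95, 3) = 285: x ≡ 9 (mod 285).
  Combine with x ≡ 2 (mod 4); new modulus lcm = 1140.
    Write x = 9 + 285·t and substitute into x ≡ 2 (mod 4): 285·t ≡ 2 − 9 = -7 (mod 4).
    Reduce coefficients mod 4: 1·t ≡ 1 (mod 4).
    So t ≡ 1 (mod 4).
    Then x = 9 + 285·1 = 294, valid modulo lcm(285, 4) = 1140: x ≡ 294 (mod 1140).
Verify against each original: 294 mod 19 = 9, 294 mod 5 = 4, 294 mod 3 = 0, 294 mod 4 = 2.

x ≡ 294 (mod 1140).


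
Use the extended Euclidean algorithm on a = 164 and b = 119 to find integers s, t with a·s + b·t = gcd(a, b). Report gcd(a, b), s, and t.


Euclidean algorithm on (164, 119) — divide until remainder is 0:
  164 = 1 · 119 + 45
  119 = 2 · 45 + 29
  45 = 1 · 29 + 16
  29 = 1 · 16 + 13
  16 = 1 · 13 + 3
  13 = 4 · 3 + 1
  3 = 3 · 1 + 0
gcd(164, 119) = 1.
Track Bezout coefficients alongside the remainders: start with r₀ = 164 = a·1 + b·0 (s = 1, t = 0) and r₁ = 119 = a·0 + b·1 (s = 0, t = 1); each new remainder r_{k+1} = r_{k-1} − q_k·r_k inherits s_{k+1} = s_{k-1} − q_k·s_k, t_{k+1} = t_{k-1} − q_k·t_k, so r_k = a·s_k + b·t_k at every step:
  q = 1: r = 45, s = 1 − 1·0 = 1, t = 0 − 1·1 = -1  (check: 164·1 + 119·(-1) = 45)
  q = 2: r = 29, s = 0 − 2·1 = -2, t = 1 − 2·(-1) = 3  (check: 164·(-2) + 119·3 = 29)
  q = 1: r = 16, s = 1 − 1·(-2) = 3, t = -1 − 1·3 = -4  (check: 164·3 + 119·(-4) = 16)
  q = 1: r = 13, s = -2 − 1·3 = -5, t = 3 − 1·(-4) = 7  (check: 164·(-5) + 119·7 = 13)
  q = 1: r = 3, s = 3 − 1·(-5) = 8, t = -4 − 1·7 = -11  (check: 164·8 + 119·(-11) = 3)
  q = 4: r = 1, s = -5 − 4·8 = -37, t = 7 − 4·(-11) = 51  (check: 164·(-37) + 119·51 = 1)
The row with r = 1 (the gcd) gives the Bezout coefficients s = -37, t = 51.
Result: 164 · (-37) + 119 · (51) = 1.

gcd(164, 119) = 1; s = -37, t = 51 (check: 164·(-37) + 119·51 = 1).


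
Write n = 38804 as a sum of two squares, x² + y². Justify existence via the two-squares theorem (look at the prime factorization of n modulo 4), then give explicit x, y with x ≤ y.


Step 1: Factor n = 38804 = 2^2 · 89 · 109.
Step 2: Check the mod-4 condition on each prime factor: 2 = 2 (special); 89 ≡ 1 (mod 4), exponent 1; 109 ≡ 1 (mod 4), exponent 1.
All primes ≡ 3 (mod 4) appear to even exponent (or don't appear), so by the two-squares theorem n IS expressible as a sum of two squares.
Step 3: Build a representation. Group n = k² · m with k = 2 and m = 89 · 109 = 9701 (a product of primes ≡ 1 (mod 4)); a representation of m scales to one of n via (k·x)² + (k·y)² = k²(x² + y²). Each prime p ≡ 1 (mod 4) is itself a sum of two squares; find a² by testing p − a² for a perfect square:
  89: 89 − 1² = 88, 89 − 2² = 85, 89 − 3² = 80, 89 − 4² = 73, 89 − 5² = 64 = 8² ⇒ 89 = 5² + 8².
  109: 109 − 1² = 108, 109 − 2² = 105, 109 − 3² = 100 = 10² ⇒ 109 = 3² + 10².
  Combine using the Brahmagupta–Fibonacci identity (a² + b²)(c² + d²) = (ac − bd)² + (ad + bc)² = (ac + bd)² + (ad − bc)²:
  89 · 109 = 9701: from (5² + 8²)(3² + 10²), take (5·3 − 8·10, 5·10 + 8·3) = (15 − 80, 50 + 24) = (-65, 74); dropping signs (only squares matter) gives (65, 74); check 65² + 74² = 4225 + 5476 = 9701 ✓.
  Scale by k = 2: (2·65, 2·74) = (130, 148).
Step 4: Order so x ≤ y and verify: 130² + 148² = 16900 + 21904 = 38804 = n. ✓

n = 38804 = 130² + 148² (one valid representation with x ≤ y).


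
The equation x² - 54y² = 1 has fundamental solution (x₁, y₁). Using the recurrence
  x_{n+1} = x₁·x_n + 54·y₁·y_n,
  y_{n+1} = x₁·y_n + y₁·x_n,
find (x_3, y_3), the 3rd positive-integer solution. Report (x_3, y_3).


Step 1: Find the fundamental solution (x₁, y₁) of x² - 54y² = 1.
  Expand √54 as a continued fraction. a₀ = ⌊√54⌋ = 7; iterate m_{k+1} = d_k·a_k − m_k, d_{k+1} = (54 − m_{k+1}²)/d_k, a_{k+1} = ⌊(a₀ + m_{k+1})/d_{k+1}⌋ (starting m₀ = 0, d₀ = 1), with convergents p_k = a_k·p_{k-1} + p_{k-2}, q_k = a_k·q_{k-1} + q_{k-2} (p₋₁ = 1, q₋₁ = 0):
  k = 0: a₀ = 7; p₀/q₀ = 7/1; p₀² − 54·q₀² = 49 − 54 = -5.
  k = 1: m = 7, d = 5, a = ⌊(7 + 7)/5⌋ = 2; p/q = (2·7 + 1)/(2·1 + 0) = 15/2; p² − 54·q² = 225 − 216 = 9.
  k = 2: m = 3, d = 9, a = ⌊(7 + 3)/9⌋ = 1; p/q = (1·15 + 7)/(1·2 + 1) = 22/3; p² − 54·q² = 484 − 486 = -2.
  k = 3: m = 6, d = 2, a = ⌊(7 + 6)/2⌋ = 6; p/q = (6·22 + 15)/(6·3 + 2) = 147/20; p² − 54·q² = 21609 − 21600 = 9.
  k = 4: m = 6, d = 9, a = ⌊(7 + 6)/9⌋ = 1; p/q = (1·147 + 22)/(1·20 + 3) = 169/23; p² − 54·q² = 28561 − 28566 = -5.
  k = 5: m = 3, d = 5, a = ⌊(7 + 3)/5⌋ = 2; p/q = (2·169 + 147)/(2·23 + 20) = 485/66; p² − 54·q² = 235225 − 235224 = 1.
  The first convergent with p² − 54·q² = 1 gives the fundamental solution (x₁, y₁) = (485, 66).
Step 2: Apply the recurrence (x_{n+1}, y_{n+1}) = (x₁x_n + 54y₁y_n, x₁y_n + y₁x_n) repeatedly.
  From (x_1, y_1) = (485, 66): x_2 = 485·485 + 54·66·66 = 470449; y_2 = 485·66 + 66·485 = 64020.
  From (x_2, y_2) = (470449, 64020): x_3 = 485·470449 + 54·66·64020 = 456335045; y_3 = 485·64020 + 66·470449 = 62099334.
Step 3: Verify x_3² - 54·y_3² = 208241673295152025 - 208241673295152024 = 1 (should be 1). ✓

(x_1, y_1) = (485, 66); (x_3, y_3) = (456335045, 62099334).


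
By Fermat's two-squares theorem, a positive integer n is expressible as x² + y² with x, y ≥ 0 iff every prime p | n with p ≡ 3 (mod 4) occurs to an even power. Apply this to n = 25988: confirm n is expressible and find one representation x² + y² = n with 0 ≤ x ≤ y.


Step 1: Factor n = 25988 = 2^2 · 73 · 89.
Step 2: Check the mod-4 condition on each prime factor: 2 = 2 (special); 73 ≡ 1 (mod 4), exponent 1; 89 ≡ 1 (mod 4), exponent 1.
All primes ≡ 3 (mod 4) appear to even exponent (or don't appear), so by the two-squares theorem n IS expressible as a sum of two squares.
Step 3: Build a representation. Group n = k² · m with k = 2 and m = 73 · 89 = 6497 (a product of primes ≡ 1 (mod 4)); a representation of m scales to one of n via (k·x)² + (k·y)² = k²(x² + y²). Each prime p ≡ 1 (mod 4) is itself a sum of two squares; find a² by testing p − a² for a perfect square:
  73: 73 − 1² = 72, 73 − 2² = 69, 73 − 3² = 64 = 8² ⇒ 73 = 3² + 8².
  89: 89 − 1² = 88, 89 − 2² = 85, 89 − 3² = 80, 89 − 4² = 73, 89 − 5² = 64 = 8² ⇒ 89 = 5² + 8².
  Combine using the Brahmagupta–Fibonacci identity (a² + b²)(c² + d²) = (ac − bd)² + (ad + bc)² = (ac + bd)² + (ad − bc)²:
  73 · 89 = 6497: from (3² + 8²)(5² + 8²), take (3·5 − 8·8, 3·8 + 8·5) = (15 − 64, 24 + 40) = (-49, 64); dropping signs (only squares matter) gives (49, 64); check 49² + 64² = 2401 + 4096 = 6497 ✓.
  Scale by k = 2: (2·49, 2·64) = (98, 128).
Step 4: Order so x ≤ y and verify: 98² + 128² = 9604 + 16384 = 25988 = n. ✓

n = 25988 = 98² + 128² (one valid representation with x ≤ y).


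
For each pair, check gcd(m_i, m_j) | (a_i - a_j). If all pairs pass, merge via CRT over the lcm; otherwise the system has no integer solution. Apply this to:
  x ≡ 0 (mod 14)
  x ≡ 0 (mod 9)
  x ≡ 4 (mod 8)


Moduli 14, 9, 8 are not pairwise coprime, so CRT works modulo lcm(m_i) when all pairwise compatibility conditions hold.
Pairwise compatibility: gcd(m_i, m_j) must divide a_i - a_j for every pair.
Merge one congruence at a time:
  Start: x ≡ 0 (mod 14).
  Combine with x ≡ 0 (mod 9): gcd(14, 9) = 1; 0 - 0 = 0, which IS divisible by 1, so compatible.
    Write x = 0 + 14·t and substitute into x ≡ 0 (mod 9): 14·t ≡ 0 − 0 = 0 (mod 9).
    Reduce coefficients mod 9: 5·t ≡ 0 (mod 9).
    The inverse of 5 mod 9 is 2 (since 5·2 = 10 = 1·9 + 1), so t ≡ 2·0 = 0 ≡ 0 (mod 9).
    Then x = 0 + 14·0 = 0, valid modulo lcm(14, 9) = 126: x ≡ 0 (mod 126).
  Combine with x ≡ 4 (mod 8): gcd(126, 8) = 2; 4 - 0 = 4, which IS divisible by 2, so compatible.
    Write x = 0 + 126·t and substitute into x ≡ 4 (mod 8): 126·t ≡ 4 − 0 = 4 (mod 8).
    Divide the congruence (and modulus) by g = 2: 63·t ≡ 2 (mod 4).
    Reduce coefficients mod 4: 3·t ≡ 2 (mod 4).
    The inverse of 3 mod 4 is 3 (since 3·3 = 9 = 2·4 + 1), so t ≡ 3·2 = 6 ≡ 2 (mod 4).
    Then x = 0 + 126·2 = 252, valid modulo lcm(126, 8) = 504: x ≡ 252 (mod 504).
Verify: 252 mod 14 = 0, 252 mod 9 = 0, 252 mod 8 = 4.

x ≡ 252 (mod 504).


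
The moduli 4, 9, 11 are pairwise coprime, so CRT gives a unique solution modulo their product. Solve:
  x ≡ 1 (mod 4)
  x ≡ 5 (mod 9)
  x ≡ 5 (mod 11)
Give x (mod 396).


Moduli 4, 9, 11 are pairwise coprime; by CRT there is a unique solution modulo M = 4 · 9 · 11 = 396.
Solve pairwise, accumulating the modulus:
  Start with x ≡ 1 (mod 4).
  Combine with x ≡ 5 (mod 9): since gcd(4, 9) = 1, we get a unique residue mod 36.
    Write x = 1 + 4·t and substitute into x ≡ 5 (mod 9): 4·t ≡ 5 − 1 = 4 (mod 9).
    The inverse of 4 mod 9 is 7 (since 4·7 = 28 = 3·9 + 1), so t ≡ 7·4 = 28 ≡ 1 (mod 9).
    Then x = 1 + 4·1 = 5, valid modulo lcm(4, 9) = 36: x ≡ 5 (mod 36).
  Combine with x ≡ 5 (mod 11): since gcd(36, 11) = 1, we get a unique residue mod 396.
    Write x = 5 + 36·t and substitute into x ≡ 5 (mod 11): 36·t ≡ 5 − 5 = 0 (mod 11).
    Reduce coefficients mod 11: 3·t ≡ 0 (mod 11).
    The inverse of 3 mod 11 is 4 (since 3·4 = 12 = 1·11 + 1), so t ≡ 4·0 = 0 ≡ 0 (mod 11).
    Then x = 5 + 36·0 = 5, valid modulo lcm(36, 11) = 396: x ≡ 5 (mod 396).
Verify: 5 mod 4 = 1 ✓, 5 mod 9 = 5 ✓, 5 mod 11 = 5 ✓.

x ≡ 5 (mod 396).
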